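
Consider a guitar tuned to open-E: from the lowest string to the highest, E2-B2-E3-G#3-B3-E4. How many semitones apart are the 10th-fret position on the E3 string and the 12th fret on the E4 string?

E3 at fret 10 → D4 (MIDI 62); E4 at fret 12 → E5 (MIDI 76).
62 − 76 = -14, so the two pitches are 14 semitones apart, with E5 the higher.

14 semitones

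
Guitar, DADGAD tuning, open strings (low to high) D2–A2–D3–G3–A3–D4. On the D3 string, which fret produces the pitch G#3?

G#3 is 6 semitones above the open D3 (D–D#–E–F–F#–G–G#), so it sits at fret 6.

6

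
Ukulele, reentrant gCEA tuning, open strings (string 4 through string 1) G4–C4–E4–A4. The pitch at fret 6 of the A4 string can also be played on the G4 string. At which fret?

A4 at fret 6 is A4 + 6 semitones = D#5.
The open G4 string is 2 semitones below the open A4, so the same pitch on the G4 string lies at fret 6 + 2 = 8.

8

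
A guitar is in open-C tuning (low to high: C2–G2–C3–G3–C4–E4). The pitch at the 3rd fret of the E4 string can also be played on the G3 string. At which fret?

12

Fret 3 on E4 is MIDI 64 + 3 = 67 (G4). On the G3 string (open MIDI 55), that pitch is 67 − 55 = fret 12.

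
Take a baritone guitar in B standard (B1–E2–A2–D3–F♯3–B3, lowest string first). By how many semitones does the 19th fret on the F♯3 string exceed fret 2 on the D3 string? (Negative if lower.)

F♯3 at fret 19 → C♯5 (MIDI 73); D3 at fret 2 → E3 (MIDI 52).
73 − 52 = 21, so the two pitches are 21 semitones apart.

21 semitones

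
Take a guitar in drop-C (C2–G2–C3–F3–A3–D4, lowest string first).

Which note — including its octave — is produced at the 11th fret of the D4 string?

Each fret is one semitone, so D4 + 11 = C#5.

C#5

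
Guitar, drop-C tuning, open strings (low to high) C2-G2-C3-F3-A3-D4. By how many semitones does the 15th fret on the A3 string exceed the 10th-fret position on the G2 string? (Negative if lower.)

19 semitones

A3 at fret 15 → C5 (MIDI 72); G2 at fret 10 → F3 (MIDI 53).
72 − 53 = 19, so the two pitches are 19 semitones apart.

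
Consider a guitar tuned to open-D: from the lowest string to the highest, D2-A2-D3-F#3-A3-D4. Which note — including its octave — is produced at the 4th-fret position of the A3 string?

C#4

A3 is MIDI 57. Adding 4 gives 61, which is C#4.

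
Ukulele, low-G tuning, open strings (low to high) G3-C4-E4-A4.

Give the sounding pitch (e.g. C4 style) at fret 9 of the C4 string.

A4

The open C4 string plus 9 semitones: C–C#–D–D#–E–F–F#–G–G#–A.
No B→C boundary is crossed, so the octave stays at 4.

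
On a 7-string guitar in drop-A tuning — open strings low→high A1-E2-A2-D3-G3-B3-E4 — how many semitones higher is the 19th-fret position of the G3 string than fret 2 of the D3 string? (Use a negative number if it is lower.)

G3 at fret 19 → D5 (MIDI 74); D3 at fret 2 → E3 (MIDI 52).
74 − 52 = 22, so the two pitches are 22 semitones apart.

22 semitones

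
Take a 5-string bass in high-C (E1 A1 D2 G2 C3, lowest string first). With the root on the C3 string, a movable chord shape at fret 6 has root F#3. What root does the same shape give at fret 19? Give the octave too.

Moving from fret 6 to fret 19 shifts the root by 13 semitones.
F#3 up 13 semitones is G4.

G4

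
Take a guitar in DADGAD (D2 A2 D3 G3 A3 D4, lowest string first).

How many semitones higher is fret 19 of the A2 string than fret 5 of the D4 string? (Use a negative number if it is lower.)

-3 semitones

A2 at fret 19 → E4 (MIDI 64); D4 at fret 5 → G4 (MIDI 67).
64 − 67 = -3, so the two pitches are 3 semitones apart.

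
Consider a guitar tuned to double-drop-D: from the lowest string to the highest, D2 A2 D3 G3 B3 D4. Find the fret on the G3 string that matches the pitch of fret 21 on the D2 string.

Fret 21 on D2 is MIDI 38 + 21 = 59 (B3). On the G3 string (open MIDI 55), that pitch is 59 − 55 = fret 4.

4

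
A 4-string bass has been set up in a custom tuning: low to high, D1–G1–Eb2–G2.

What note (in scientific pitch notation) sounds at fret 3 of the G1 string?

Bb1

The open G1 string plus 3 semitones: G–Ab–A–Bb.
No B→C boundary is crossed, so the octave stays at 1.
(Equivalently spelled A#1.)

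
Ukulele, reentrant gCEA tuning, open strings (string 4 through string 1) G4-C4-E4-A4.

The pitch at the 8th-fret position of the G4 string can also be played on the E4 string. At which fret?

G4 at fret 8 is G4 + 8 semitones = D#5.
The open E4 string is 3 semitones below the open G4, so the same pitch on the E4 string lies at fret 8 + 3 = 11.

11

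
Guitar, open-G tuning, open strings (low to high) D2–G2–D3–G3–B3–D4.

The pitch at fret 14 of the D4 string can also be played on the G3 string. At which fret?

Fret 14 on D4 is MIDI 62 + 14 = 76 (E5). On the G3 string (open MIDI 55), that pitch is 76 − 55 = fret 21.

21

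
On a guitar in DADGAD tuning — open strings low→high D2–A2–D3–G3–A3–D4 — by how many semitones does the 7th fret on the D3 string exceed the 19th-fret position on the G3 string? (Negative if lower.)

-17 semitones

D3 at fret 7 → A3 (MIDI 57); G3 at fret 19 → D5 (MIDI 74).
57 − 74 = -17, so the two pitches are 17 semitones apart.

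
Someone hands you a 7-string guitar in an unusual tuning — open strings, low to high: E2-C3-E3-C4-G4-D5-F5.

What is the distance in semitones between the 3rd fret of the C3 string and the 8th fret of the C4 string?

C3 at fret 3 → D#3 (MIDI 51); C4 at fret 8 → G#4 (MIDI 68).
51 − 68 = -17, so the two pitches are 17 semitones apart, with G#4 the higher.

17 semitones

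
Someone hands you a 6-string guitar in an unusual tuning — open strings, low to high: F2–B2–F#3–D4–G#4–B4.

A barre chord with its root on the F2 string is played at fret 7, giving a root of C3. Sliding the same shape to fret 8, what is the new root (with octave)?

Moving from fret 7 to fret 8 shifts the root by 1 semitone.
C3 up 1 semitone is C#3.

C#3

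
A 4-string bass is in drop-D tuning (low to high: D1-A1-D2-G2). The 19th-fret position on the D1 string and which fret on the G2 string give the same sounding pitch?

2

Fret 19 on D1 is MIDI 26 + 19 = 45 (A2). On the G2 string (open MIDI 43), that pitch is 45 − 43 = fret 2.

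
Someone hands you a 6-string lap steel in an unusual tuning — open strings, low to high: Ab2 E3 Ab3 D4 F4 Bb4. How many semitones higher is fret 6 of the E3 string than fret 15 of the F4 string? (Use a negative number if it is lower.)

-22 semitones

E3 at fret 6 → Bb3 (MIDI 58); F4 at fret 15 → Ab5 (MIDI 80).
58 − 80 = -22, so the two pitches are 22 semitones apart.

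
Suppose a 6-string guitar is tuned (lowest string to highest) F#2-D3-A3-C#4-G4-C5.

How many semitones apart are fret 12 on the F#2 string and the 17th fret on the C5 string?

F#2 at fret 12 → F#3 (MIDI 54); C5 at fret 17 → F6 (MIDI 89).
54 − 89 = -35, so the two pitches are 35 semitones apart, with F6 the higher.

35 semitones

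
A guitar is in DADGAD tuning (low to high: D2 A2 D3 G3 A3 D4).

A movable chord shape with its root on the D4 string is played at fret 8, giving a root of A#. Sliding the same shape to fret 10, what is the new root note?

Moving from fret 8 to fret 10 shifts the root by 2 semitones.
A# up 2 semitones is C.

C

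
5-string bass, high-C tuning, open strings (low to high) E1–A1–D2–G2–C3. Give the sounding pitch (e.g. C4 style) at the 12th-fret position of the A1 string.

A2

A1 is MIDI 33. Adding 12 gives 45, which is A2.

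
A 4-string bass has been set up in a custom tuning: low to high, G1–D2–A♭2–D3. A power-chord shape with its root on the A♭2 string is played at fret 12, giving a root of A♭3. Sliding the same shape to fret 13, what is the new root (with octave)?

A3

Moving from fret 12 to fret 13 shifts the root by 1 semitone.
A♭3 up 1 semitone is A3.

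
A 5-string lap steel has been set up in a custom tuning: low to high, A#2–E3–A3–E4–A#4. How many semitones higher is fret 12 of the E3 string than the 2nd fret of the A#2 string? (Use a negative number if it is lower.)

E3 at fret 12 → E4 (MIDI 64); A#2 at fret 2 → C3 (MIDI 48).
64 − 48 = 16, so the two pitches are 16 semitones apart.

16 semitones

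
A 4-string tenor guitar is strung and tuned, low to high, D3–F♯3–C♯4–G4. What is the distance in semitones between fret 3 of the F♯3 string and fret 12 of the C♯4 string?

F♯3 at fret 3 → A3 (MIDI 57); C♯4 at fret 12 → C♯5 (MIDI 73).
57 − 73 = -16, so the two pitches are 16 semitones apart, with C♯5 the higher.

16 semitones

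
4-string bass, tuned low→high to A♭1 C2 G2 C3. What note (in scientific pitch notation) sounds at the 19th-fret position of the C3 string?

G4

C3 is MIDI 48. Adding 19 gives 67, which is G4.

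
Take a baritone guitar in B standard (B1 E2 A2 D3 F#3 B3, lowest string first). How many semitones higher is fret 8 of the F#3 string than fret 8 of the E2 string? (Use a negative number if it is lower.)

F#3 at fret 8 → D4 (MIDI 62); E2 at fret 8 → C3 (MIDI 48).
62 − 48 = 14, so the two pitches are 14 semitones apart.

14 semitones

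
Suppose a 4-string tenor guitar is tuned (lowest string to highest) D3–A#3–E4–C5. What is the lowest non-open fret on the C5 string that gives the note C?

12

From C5, count semitones up the chromatic scale until reaching C: C–C#–D–D#–…–A#–B–C — 12 steps.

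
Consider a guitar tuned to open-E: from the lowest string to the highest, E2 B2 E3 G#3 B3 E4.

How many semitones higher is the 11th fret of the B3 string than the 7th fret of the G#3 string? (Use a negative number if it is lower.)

B3 at fret 11 → A#4 (MIDI 70); G#3 at fret 7 → D#4 (MIDI 63).
70 − 63 = 7, so the two pitches are 7 semitones apart.

7 semitones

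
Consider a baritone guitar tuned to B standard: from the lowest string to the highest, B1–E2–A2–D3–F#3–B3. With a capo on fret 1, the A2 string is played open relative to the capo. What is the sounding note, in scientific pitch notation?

The capo raises the open A2 by 1 semitone to A#2; fretting 0 more gives A2 + 1 + 0 = A2 + 1 semitone = A#2.
(Also written Bb.)

A#2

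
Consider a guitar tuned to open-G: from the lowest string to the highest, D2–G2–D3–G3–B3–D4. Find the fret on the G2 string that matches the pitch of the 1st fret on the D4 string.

20

D4 at fret 1 is D4 + 1 semitone = D♯4.
The open G2 string is 19 semitones below the open D4, so the same pitch on the G2 string lies at fret 1 + 19 = 20.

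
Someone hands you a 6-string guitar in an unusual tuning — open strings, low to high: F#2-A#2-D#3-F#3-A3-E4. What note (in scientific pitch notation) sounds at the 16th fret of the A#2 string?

Each fret is one semitone, so A#2 + 16 = D4.

D4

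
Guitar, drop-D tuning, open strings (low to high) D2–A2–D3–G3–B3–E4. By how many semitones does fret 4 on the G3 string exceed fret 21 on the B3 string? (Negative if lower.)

G3 at fret 4 → B3 (MIDI 59); B3 at fret 21 → G#5 (MIDI 80).
59 − 80 = -21, so the two pitches are 21 semitones apart.

-21 semitones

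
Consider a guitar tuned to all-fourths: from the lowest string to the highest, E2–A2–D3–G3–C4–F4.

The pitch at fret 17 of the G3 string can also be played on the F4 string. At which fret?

Fret 17 on G3 is MIDI 55 + 17 = 72 (C5). On the F4 string (open MIDI 65), that pitch is 72 − 65 = fret 7.

7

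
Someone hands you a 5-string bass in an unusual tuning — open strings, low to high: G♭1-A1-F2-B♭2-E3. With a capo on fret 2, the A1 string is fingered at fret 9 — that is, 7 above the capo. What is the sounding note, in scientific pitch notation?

G♭2

The capo raises the open A1 by 2 semitones to B1; fretting 7 more gives A1 + 2 + 7 = A1 + 9 semitones = G♭2.
(Also written F♯.)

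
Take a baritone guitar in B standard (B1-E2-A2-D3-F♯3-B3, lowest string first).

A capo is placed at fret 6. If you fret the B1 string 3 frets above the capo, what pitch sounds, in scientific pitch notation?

G♯2

The capo raises the open B1 by 6 semitones to F2; fretting 3 more gives B1 + 6 + 3 = B1 + 9 semitones = G♯2.
(Also written A♭.)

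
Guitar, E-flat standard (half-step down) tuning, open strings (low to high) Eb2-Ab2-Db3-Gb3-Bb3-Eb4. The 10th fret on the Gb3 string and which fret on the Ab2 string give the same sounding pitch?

20

Gb3 at fret 10 is Gb3 + 10 semitones = E4.
The open Ab2 string is 10 semitones below the open Gb3, so the same pitch on the Ab2 string lies at fret 10 + 10 = 20.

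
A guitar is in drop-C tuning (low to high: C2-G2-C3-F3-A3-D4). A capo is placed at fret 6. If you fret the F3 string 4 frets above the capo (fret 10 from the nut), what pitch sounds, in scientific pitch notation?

D#4

The capo raises the open F3 by 6 semitones to B3; fretting 4 more gives F3 + 6 + 4 = F3 + 10 semitones = D#4.
(Also written Eb.)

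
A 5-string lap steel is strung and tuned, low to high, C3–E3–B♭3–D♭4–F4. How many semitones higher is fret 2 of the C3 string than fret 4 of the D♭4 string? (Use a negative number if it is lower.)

-15 semitones

C3 at fret 2 → D3 (MIDI 50); D♭4 at fret 4 → F4 (MIDI 65).
50 − 65 = -15, so the two pitches are 15 semitones apart.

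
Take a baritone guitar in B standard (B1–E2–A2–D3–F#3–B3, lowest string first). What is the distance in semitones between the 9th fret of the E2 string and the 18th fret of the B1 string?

4 semitones

E2 at fret 9 → C#3 (MIDI 49); B1 at fret 18 → F3 (MIDI 53).
49 − 53 = -4, so the two pitches are 4 semitones apart, with F3 the higher.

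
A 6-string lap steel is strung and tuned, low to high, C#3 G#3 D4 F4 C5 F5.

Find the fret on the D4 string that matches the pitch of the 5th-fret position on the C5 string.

15

C5 at fret 5 is C5 + 5 semitones = F5.
The open D4 string is 10 semitones below the open C5, so the same pitch on the D4 string lies at fret 5 + 10 = 15.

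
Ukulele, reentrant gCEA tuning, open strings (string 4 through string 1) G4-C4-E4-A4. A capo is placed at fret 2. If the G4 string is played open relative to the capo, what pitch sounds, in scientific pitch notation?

A4

The capo raises the open G4 by 2 semitones to A4; fretting 0 more gives G4 + 2 + 0 = G4 + 2 semitones = A4.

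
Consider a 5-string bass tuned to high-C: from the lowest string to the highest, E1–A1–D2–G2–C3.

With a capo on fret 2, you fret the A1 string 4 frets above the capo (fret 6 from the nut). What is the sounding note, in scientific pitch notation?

The capo raises the open A1 by 2 semitones to B1; fretting 4 more gives A1 + 2 + 4 = A1 + 6 semitones = D♯2.
(Also written E♭.)

D♯2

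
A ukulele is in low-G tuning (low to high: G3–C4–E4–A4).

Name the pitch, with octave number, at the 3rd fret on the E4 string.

Each fret is one semitone, so E4 + 3 = G4.

G4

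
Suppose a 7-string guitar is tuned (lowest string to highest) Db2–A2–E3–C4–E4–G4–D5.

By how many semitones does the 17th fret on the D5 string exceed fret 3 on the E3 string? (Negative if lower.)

D5 at fret 17 → G6 (MIDI 91); E3 at fret 3 → G3 (MIDI 55).
91 − 55 = 36, so the two pitches are 36 semitones apart.

36 semitones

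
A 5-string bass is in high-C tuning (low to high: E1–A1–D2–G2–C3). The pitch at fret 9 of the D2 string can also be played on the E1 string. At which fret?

19

D2 at fret 9 is D2 + 9 semitones = B2.
The open E1 string is 10 semitones below the open D2, so the same pitch on the E1 string lies at fret 9 + 10 = 19.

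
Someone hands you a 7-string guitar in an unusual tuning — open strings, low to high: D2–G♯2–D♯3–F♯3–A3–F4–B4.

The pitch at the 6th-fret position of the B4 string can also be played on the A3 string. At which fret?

B4 at fret 6 is B4 + 6 semitones = F5.
The open A3 string is 14 semitones below the open B4, so the same pitch on the A3 string lies at fret 6 + 14 = 20.

20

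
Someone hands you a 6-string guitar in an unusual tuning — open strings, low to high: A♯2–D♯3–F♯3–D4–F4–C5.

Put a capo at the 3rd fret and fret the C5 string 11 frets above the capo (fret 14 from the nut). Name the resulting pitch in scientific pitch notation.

The capo raises the open C5 by 3 semitones to D♯5; fretting 11 more gives C5 + 3 + 11 = C5 + 14 semitones = D6.

D6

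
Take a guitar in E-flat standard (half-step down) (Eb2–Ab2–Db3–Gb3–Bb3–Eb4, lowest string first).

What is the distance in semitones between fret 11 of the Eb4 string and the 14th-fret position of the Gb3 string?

Eb4 at fret 11 → D5 (MIDI 74); Gb3 at fret 14 → Ab4 (MIDI 68).
74 − 68 = 6, so the two pitches are 6 semitones apart, with D5 the higher.

6 semitones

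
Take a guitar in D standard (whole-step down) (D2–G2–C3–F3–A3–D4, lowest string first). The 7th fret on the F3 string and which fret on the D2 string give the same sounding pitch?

22

Fret 7 on F3 is MIDI 53 + 7 = 60 (C4). On the D2 string (open MIDI 38), that pitch is 60 − 38 = fret 22.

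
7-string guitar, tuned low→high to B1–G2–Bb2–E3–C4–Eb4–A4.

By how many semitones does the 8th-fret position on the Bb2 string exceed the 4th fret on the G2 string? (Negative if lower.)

Bb2 at fret 8 → Gb3 (MIDI 54); G2 at fret 4 → B2 (MIDI 47).
54 − 47 = 7, so the two pitches are 7 semitones apart.

7 semitones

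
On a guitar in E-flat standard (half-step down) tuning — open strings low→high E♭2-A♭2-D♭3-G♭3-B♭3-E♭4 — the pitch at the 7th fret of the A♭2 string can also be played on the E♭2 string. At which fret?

A♭2 at fret 7 is A♭2 + 7 semitones = E♭3.
The open E♭2 string is 5 semitones below the open A♭2, so the same pitch on the E♭2 string lies at fret 7 + 5 = 12.

12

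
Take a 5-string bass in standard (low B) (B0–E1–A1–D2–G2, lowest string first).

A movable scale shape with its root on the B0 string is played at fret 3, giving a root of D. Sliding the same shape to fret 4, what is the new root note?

D#

Moving from fret 3 to fret 4 shifts the root by 1 semitone.
D up 1 semitone is D#.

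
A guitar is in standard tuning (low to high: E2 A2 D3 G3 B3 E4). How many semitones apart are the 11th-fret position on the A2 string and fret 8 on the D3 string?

A2 at fret 11 → G#3 (MIDI 56); D3 at fret 8 → A#3 (MIDI 58).
56 − 58 = -2, so the two pitches are 2 semitones apart, with A#3 the higher.

2 semitones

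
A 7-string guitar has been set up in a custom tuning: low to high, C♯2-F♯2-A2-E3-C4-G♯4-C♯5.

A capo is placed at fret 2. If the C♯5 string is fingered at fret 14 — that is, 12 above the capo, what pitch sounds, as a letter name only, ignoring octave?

The capo raises the open C♯5 by 2 semitones to D♯5; fretting 12 more gives C♯5 + 2 + 12 = C♯5 + 14 semitones, landing on D♯.
(Also written E♭.)

D♯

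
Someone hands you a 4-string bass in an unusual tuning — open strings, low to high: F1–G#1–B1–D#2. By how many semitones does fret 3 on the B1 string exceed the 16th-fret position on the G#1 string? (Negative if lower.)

B1 at fret 3 → D2 (MIDI 38); G#1 at fret 16 → C3 (MIDI 48).
38 − 48 = -10, so the two pitches are 10 semitones apart.

-10 semitones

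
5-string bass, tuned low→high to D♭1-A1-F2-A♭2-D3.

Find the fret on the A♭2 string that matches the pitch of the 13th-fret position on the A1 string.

A1 at fret 13 is A1 + 13 semitones = B♭2.
The open A♭2 string is 11 semitones above the open A1, so the same pitch on the A♭2 string lies at fret 13 − 11 = 2.

2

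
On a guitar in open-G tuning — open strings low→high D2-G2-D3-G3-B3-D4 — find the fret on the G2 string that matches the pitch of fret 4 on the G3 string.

Fret 4 on G3 is MIDI 55 + 4 = 59 (B3). On the G2 string (open MIDI 43), that pitch is 59 − 43 = fret 16.

16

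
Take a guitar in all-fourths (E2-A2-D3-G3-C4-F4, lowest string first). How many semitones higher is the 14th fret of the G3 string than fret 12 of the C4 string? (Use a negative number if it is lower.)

G3 at fret 14 → A4 (MIDI 69); C4 at fret 12 → C5 (MIDI 72).
69 − 72 = -3, so the two pitches are 3 semitones apart.

-3 semitones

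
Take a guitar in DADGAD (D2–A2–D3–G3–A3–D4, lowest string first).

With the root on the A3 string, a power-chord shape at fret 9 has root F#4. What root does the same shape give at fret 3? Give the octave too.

C4

Moving from fret 9 to fret 3 shifts the root by -6 semitones.
F#4 down 6 semitones is C4.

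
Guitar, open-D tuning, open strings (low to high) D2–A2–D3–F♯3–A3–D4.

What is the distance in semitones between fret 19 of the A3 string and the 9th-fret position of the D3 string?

A3 at fret 19 → E5 (MIDI 76); D3 at fret 9 → B3 (MIDI 59).
76 − 59 = 17, so the two pitches are 17 semitones apart, with E5 the higher.

17 semitones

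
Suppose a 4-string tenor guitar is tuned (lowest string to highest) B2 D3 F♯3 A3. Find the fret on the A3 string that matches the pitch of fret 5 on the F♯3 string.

Fret 5 on F♯3 is MIDI 54 + 5 = 59 (B3). On the A3 string (open MIDI 57), that pitch is 59 − 57 = fret 2.

2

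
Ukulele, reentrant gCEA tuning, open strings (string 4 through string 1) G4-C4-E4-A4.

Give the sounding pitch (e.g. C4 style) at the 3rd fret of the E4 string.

G4

E4 is MIDI 64. Adding 3 gives 67, which is G4.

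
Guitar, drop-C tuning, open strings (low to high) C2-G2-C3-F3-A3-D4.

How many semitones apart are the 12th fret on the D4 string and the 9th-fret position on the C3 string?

17 semitones

D4 at fret 12 → D5 (MIDI 74); C3 at fret 9 → A3 (MIDI 57).
74 − 57 = 17, so the two pitches are 17 semitones apart, with D5 the higher.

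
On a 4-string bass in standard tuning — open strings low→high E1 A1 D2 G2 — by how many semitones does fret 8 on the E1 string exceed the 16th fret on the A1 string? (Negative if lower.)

-13 semitones

E1 at fret 8 → C2 (MIDI 36); A1 at fret 16 → C♯3 (MIDI 49).
36 − 49 = -13, so the two pitches are 13 semitones apart.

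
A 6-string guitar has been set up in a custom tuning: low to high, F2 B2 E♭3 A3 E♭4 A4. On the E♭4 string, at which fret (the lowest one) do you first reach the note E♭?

0

From E♭4, count semitones up the chromatic scale until reaching E♭: Eb — 0 steps.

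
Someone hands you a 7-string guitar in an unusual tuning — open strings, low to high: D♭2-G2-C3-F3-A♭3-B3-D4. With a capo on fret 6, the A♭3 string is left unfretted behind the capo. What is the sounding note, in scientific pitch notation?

The capo raises the open A♭3 by 6 semitones to D4; fretting 0 more gives A♭3 + 6 + 0 = A♭3 + 6 semitones = D4.

D4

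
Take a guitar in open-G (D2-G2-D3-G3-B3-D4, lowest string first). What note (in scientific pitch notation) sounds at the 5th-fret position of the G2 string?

Each fret is one semitone, so G2 + 5 = C3.

C3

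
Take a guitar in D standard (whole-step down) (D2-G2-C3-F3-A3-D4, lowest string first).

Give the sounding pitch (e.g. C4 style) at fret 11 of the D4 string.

The open D4 string plus 11 semitones: D–D#–E–F–…–B–C–C#.
The walk passes from B into C once, so the octave number goes from 4 to 5.
(Equivalently spelled Db5.)

C#5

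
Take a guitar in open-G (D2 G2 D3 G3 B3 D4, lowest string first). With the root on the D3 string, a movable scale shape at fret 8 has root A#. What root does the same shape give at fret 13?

D#

Moving from fret 8 to fret 13 shifts the root by 5 semitones.
A# up 5 semitones is D#.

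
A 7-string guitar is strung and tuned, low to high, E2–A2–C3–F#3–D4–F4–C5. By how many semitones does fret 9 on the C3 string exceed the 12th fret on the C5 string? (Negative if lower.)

C3 at fret 9 → A3 (MIDI 57); C5 at fret 12 → C6 (MIDI 84).
57 − 84 = -27, so the two pitches are 27 semitones apart.

-27 semitones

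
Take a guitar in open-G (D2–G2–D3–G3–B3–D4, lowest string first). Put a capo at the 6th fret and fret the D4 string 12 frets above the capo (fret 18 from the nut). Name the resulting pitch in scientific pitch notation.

The capo raises the open D4 by 6 semitones to G#4; fretting 12 more gives D4 + 6 + 12 = D4 + 18 semitones = G#5.
(Also written Ab.)

G#5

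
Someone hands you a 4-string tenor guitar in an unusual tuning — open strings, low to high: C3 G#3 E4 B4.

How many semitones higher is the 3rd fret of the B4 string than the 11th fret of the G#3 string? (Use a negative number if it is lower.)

B4 at fret 3 → D5 (MIDI 74); G#3 at fret 11 → G4 (MIDI 67).
74 − 67 = 7, so the two pitches are 7 semitones apart.

7 semitones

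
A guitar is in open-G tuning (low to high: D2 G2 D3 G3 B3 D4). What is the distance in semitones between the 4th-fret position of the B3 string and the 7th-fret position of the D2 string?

B3 at fret 4 → D#4 (MIDI 63); D2 at fret 7 → A2 (MIDI 45).
63 − 45 = 18, so the two pitches are 18 semitones apart, with D#4 the higher.

18 semitones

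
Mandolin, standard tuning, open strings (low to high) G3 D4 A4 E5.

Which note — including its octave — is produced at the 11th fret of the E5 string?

The open E5 string plus 11 semitones: E–F–F#–G–…–C#–D–D#.
The walk passes from B into C once, so the octave number goes from 5 to 6.
(Equivalently spelled Eb6.)

D#6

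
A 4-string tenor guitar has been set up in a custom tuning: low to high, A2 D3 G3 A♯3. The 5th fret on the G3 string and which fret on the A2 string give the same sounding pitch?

G3 at fret 5 is G3 + 5 semitones = C4.
The open A2 string is 10 semitones below the open G3, so the same pitch on the A2 string lies at fret 5 + 10 = 15.

15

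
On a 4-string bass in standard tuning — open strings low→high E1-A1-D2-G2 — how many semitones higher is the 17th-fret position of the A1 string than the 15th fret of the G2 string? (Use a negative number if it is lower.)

-8 semitones

A1 at fret 17 → D3 (MIDI 50); G2 at fret 15 → A♯3 (MIDI 58).
50 − 58 = -8, so the two pitches are 8 semitones apart.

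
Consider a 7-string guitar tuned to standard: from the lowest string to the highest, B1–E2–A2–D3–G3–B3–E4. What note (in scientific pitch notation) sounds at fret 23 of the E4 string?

Each fret is one semitone, so E4 + 23 = D♯6.
(Equivalently spelled E♭6.)

D♯6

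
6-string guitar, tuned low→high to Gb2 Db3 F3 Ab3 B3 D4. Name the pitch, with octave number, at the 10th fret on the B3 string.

A4

B3 is MIDI 59. Adding 10 gives 69, which is A4.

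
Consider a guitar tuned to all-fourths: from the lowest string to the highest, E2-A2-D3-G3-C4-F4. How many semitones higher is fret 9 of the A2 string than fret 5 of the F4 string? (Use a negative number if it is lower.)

-16 semitones

A2 at fret 9 → F♯3 (MIDI 54); F4 at fret 5 → A♯4 (MIDI 70).
54 − 70 = -16, so the two pitches are 16 semitones apart.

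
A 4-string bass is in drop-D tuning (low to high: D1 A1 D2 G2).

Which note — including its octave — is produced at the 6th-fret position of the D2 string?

G#2

D2 is MIDI 38. Adding 6 gives 44, which is G#2.
(Equivalently spelled Ab2.)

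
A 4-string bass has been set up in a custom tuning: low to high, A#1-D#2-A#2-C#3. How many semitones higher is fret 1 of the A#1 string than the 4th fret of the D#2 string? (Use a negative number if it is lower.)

-8 semitones

A#1 at fret 1 → B1 (MIDI 35); D#2 at fret 4 → G2 (MIDI 43).
35 − 43 = -8, so the two pitches are 8 semitones apart.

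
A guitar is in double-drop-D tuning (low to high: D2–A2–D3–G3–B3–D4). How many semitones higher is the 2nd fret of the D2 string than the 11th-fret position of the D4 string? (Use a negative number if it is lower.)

-33 semitones

D2 at fret 2 → E2 (MIDI 40); D4 at fret 11 → C#5 (MIDI 73).
40 − 73 = -33, so the two pitches are 33 semitones apart.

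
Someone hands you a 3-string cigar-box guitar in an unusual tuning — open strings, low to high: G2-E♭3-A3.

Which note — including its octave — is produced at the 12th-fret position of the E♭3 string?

The open E♭3 string plus 12 semitones: Eb–E–F–Gb–…–Db–D–Eb.
The walk passes from B into C once, so the octave number goes from 3 to 4.
(Equivalently spelled D♯4.)

E♭4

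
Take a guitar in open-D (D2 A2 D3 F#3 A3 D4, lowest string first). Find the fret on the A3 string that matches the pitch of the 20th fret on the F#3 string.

F#3 at fret 20 is F#3 + 20 semitones = D5.
The open A3 string is 3 semitones above the open F#3, so the same pitch on the A3 string lies at fret 20 − 3 = 17.

17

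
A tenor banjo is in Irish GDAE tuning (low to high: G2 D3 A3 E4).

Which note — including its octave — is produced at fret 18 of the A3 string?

D#5

A3 is MIDI 57. Adding 18 gives 75, which is D#5.
(Equivalently spelled Eb5.)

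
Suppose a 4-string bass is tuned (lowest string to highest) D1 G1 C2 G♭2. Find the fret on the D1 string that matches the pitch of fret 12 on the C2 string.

22

C2 at fret 12 is C2 + 12 semitones = C3.
The open D1 string is 10 semitones below the open C2, so the same pitch on the D1 string lies at fret 12 + 10 = 22.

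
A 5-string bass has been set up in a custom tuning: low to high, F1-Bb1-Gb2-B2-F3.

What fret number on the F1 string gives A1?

4

A1 is 4 semitones above the open F1 (F–Gb–G–Ab–A), so it sits at fret 4.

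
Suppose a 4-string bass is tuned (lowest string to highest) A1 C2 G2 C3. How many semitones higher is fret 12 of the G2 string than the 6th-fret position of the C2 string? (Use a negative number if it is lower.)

13 semitones

G2 at fret 12 → G3 (MIDI 55); C2 at fret 6 → F#2 (MIDI 42).
55 − 42 = 13, so the two pitches are 13 semitones apart.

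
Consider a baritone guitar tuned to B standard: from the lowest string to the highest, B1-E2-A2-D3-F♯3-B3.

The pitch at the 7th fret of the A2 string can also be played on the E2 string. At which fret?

12

A2 at fret 7 is A2 + 7 semitones = E3.
The open E2 string is 5 semitones below the open A2, so the same pitch on the E2 string lies at fret 7 + 5 = 12.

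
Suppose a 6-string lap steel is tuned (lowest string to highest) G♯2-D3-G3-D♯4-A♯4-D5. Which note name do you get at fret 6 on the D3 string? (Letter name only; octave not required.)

G♯

The open D3 string plus 6 semitones: D–D#–E–F–F#–G–G#.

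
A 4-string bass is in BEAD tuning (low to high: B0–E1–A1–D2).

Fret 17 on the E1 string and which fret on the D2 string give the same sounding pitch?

7

E1 at fret 17 is E1 + 17 semitones = A2.
The open D2 string is 10 semitones above the open E1, so the same pitch on the D2 string lies at fret 17 − 10 = 7.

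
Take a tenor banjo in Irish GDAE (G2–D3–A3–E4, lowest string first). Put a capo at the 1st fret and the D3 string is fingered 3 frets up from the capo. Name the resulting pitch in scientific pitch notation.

The capo raises the open D3 by 1 semitone to D♯3; fretting 3 more gives D3 + 1 + 3 = D3 + 4 semitones = F♯3.

F♯3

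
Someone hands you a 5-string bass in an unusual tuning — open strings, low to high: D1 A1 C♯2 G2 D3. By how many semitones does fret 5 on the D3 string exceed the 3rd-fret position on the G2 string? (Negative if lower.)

D3 at fret 5 → G3 (MIDI 55); G2 at fret 3 → A♯2 (MIDI 46).
55 − 46 = 9, so the two pitches are 9 semitones apart.

9 semitones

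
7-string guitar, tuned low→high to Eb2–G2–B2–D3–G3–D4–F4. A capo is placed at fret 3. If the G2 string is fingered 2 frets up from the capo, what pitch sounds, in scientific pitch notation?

The capo raises the open G2 by 3 semitones to Bb2; fretting 2 more gives G2 + 3 + 2 = G2 + 5 semitones = C3.

C3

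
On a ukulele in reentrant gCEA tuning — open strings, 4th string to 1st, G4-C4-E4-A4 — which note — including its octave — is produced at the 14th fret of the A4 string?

B5

A4 is MIDI 69. Adding 14 gives 83, which is B5.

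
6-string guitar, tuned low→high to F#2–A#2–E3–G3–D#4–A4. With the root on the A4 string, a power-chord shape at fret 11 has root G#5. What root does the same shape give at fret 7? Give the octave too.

E5

Moving from fret 11 to fret 7 shifts the root by -4 semitones.
G#5 down 4 semitones is E5.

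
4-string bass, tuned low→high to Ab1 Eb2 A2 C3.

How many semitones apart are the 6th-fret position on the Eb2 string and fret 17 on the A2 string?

17 semitones

Eb2 at fret 6 → A2 (MIDI 45); A2 at fret 17 → D4 (MIDI 62).
45 − 62 = -17, so the two pitches are 17 semitones apart, with D4 the higher.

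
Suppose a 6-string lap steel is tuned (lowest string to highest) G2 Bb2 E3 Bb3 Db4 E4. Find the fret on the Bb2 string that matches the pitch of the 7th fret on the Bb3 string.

19

Fret 7 on Bb3 is MIDI 58 + 7 = 65 (F4). On the Bb2 string (open MIDI 46), that pitch is 65 − 46 = fret 19.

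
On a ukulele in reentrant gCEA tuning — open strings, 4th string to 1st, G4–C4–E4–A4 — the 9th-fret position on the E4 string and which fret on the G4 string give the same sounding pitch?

E4 at fret 9 is E4 + 9 semitones = C#5.
The open G4 string is 3 semitones above the open E4, so the same pitch on the G4 string lies at fret 9 − 3 = 6.

6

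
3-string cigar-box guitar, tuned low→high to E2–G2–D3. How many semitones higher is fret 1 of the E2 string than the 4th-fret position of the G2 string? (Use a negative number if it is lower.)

-6 semitones

E2 at fret 1 → F2 (MIDI 41); G2 at fret 4 → B2 (MIDI 47).
41 − 47 = -6, so the two pitches are 6 semitones apart.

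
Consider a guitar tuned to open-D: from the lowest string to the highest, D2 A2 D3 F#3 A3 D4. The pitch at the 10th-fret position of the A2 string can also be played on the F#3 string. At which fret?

1

Fret 10 on A2 is MIDI 45 + 10 = 55 (G3). On the F#3 string (open MIDI 54), that pitch is 55 − 54 = fret 1.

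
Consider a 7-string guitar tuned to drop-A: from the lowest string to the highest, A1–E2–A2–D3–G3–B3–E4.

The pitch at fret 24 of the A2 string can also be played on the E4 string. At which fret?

A2 at fret 24 is A2 + 24 semitones = A4.
The open E4 string is 19 semitones above the open A2, so the same pitch on the E4 string lies at fret 24 − 19 = 5.

5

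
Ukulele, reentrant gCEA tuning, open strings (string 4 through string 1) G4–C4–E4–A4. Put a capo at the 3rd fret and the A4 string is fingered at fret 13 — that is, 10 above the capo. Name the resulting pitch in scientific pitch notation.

A#5

The capo raises the open A4 by 3 semitones to C5; fretting 10 more gives A4 + 3 + 10 = A4 + 13 semitones = A#5.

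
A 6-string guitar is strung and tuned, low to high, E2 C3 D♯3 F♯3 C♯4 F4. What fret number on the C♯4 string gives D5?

13

D5 is 13 semitones above the open C♯4 (C#–D–D#–E–…–C–C#–D), so it sits at fret 13.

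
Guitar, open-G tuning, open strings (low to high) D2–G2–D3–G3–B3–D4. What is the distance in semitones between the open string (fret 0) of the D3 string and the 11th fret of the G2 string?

4 semitones

D3 at fret 0 → D3 (MIDI 50); G2 at fret 11 → F#3 (MIDI 54).
50 − 54 = -4, so the two pitches are 4 semitones apart, with F#3 the higher.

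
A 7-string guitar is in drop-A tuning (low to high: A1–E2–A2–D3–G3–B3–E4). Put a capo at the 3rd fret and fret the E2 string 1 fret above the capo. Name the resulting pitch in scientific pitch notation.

G#2

The capo raises the open E2 by 3 semitones to G2; fretting 1 more gives E2 + 3 + 1 = E2 + 4 semitones = G#2.
(Also written Ab.)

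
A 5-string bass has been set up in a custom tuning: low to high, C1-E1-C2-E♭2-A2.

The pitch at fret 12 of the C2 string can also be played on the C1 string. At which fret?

Fret 12 on C2 is MIDI 36 + 12 = 48 (C3). On the C1 string (open MIDI 24), that pitch is 48 − 24 = fret 24.

24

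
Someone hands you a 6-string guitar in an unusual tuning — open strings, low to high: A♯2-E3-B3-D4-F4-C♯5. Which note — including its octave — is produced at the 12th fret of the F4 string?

F5

The open F4 string plus 12 semitones: F–F#–G–G#–…–D#–E–F.
The walk passes from B into C once, so the octave number goes from 4 to 5.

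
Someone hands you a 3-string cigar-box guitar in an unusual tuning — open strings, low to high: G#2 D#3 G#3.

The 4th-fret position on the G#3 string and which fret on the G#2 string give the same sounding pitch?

Fret 4 on G#3 is MIDI 56 + 4 = 60 (C4). On the G#2 string (open MIDI 44), that pitch is 60 − 44 = fret 16.

16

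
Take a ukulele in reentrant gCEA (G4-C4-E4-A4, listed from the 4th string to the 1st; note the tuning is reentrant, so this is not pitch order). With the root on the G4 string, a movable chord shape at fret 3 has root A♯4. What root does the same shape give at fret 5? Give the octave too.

C5

Moving from fret 3 to fret 5 shifts the root by 2 semitones.
A♯4 up 2 semitones is C5.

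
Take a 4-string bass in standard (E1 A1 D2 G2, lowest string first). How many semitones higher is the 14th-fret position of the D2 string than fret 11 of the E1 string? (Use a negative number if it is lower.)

D2 at fret 14 → E3 (MIDI 52); E1 at fret 11 → D♯2 (MIDI 39).
52 − 39 = 13, so the two pitches are 13 semitones apart.

13 semitones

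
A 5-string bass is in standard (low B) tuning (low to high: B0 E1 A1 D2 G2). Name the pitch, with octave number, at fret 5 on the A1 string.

D2

The open A1 string plus 5 semitones: A–A#–B–C–C#–D.
The walk passes from B into C once, so the octave number goes from 1 to 2.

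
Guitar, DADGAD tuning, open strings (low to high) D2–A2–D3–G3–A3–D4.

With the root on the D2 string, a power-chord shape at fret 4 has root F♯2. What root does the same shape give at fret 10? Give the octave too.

C3

Moving from fret 4 to fret 10 shifts the root by 6 semitones.
F♯2 up 6 semitones is C3.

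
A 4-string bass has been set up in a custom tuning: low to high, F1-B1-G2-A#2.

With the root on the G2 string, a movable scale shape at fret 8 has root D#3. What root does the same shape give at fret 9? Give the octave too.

E3

Moving from fret 8 to fret 9 shifts the root by 1 semitone.
D#3 up 1 semitone is E3.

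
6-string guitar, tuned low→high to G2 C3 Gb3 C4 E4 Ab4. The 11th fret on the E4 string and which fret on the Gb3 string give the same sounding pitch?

E4 at fret 11 is E4 + 11 semitones = Eb5.
The open Gb3 string is 10 semitones below the open E4, so the same pitch on the Gb3 string lies at fret 11 + 10 = 21.

21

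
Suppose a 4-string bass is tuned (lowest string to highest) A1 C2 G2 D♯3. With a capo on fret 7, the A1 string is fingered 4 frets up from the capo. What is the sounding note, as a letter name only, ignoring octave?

G♯

The capo raises the open A1 by 7 semitones to E2; fretting 4 more gives A1 + 7 + 4 = A1 + 11 semitones, landing on G♯.
(Also written A♭.)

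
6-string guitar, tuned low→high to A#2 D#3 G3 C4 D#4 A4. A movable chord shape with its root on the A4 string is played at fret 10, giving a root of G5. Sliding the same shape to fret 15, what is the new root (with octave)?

C6

Moving from fret 10 to fret 15 shifts the root by 5 semitones.
G5 up 5 semitones is C6.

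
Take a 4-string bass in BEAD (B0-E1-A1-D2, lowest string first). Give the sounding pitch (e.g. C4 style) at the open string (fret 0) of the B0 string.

B0

Fret 0 is the open string itself, so the pitch is just B0.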